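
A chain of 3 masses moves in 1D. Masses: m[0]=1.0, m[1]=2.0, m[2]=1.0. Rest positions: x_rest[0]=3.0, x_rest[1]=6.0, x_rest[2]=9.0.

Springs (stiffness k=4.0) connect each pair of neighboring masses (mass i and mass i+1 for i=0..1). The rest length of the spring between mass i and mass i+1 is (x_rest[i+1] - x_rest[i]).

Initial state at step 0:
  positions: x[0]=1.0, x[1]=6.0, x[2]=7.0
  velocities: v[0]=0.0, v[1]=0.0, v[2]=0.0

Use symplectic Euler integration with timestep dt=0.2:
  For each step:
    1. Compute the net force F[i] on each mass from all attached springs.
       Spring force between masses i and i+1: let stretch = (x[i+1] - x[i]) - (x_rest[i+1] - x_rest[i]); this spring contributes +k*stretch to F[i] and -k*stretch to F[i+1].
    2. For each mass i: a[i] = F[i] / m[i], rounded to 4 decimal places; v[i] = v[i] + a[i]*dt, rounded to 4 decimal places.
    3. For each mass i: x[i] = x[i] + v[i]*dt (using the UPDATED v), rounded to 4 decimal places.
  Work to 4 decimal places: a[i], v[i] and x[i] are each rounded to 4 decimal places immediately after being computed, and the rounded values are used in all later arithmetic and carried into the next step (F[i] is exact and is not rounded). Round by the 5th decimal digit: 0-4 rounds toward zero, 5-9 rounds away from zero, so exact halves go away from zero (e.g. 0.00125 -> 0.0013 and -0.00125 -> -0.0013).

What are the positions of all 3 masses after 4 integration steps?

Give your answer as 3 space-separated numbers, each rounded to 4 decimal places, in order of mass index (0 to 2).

Step 0: x=[1.0000 6.0000 7.0000] v=[0.0000 0.0000 0.0000]
Step 1: x=[1.3200 5.6800 7.3200] v=[1.6000 -1.6000 1.6000]
Step 2: x=[1.8576 5.1424 7.8576] v=[2.6880 -2.6880 2.6880]
Step 3: x=[2.4408 4.5592 8.4408] v=[2.9158 -2.9158 2.9158]
Step 4: x=[2.8829 4.1171 8.8829] v=[2.2105 -2.2105 2.2105]

Answer: 2.8829 4.1171 8.8829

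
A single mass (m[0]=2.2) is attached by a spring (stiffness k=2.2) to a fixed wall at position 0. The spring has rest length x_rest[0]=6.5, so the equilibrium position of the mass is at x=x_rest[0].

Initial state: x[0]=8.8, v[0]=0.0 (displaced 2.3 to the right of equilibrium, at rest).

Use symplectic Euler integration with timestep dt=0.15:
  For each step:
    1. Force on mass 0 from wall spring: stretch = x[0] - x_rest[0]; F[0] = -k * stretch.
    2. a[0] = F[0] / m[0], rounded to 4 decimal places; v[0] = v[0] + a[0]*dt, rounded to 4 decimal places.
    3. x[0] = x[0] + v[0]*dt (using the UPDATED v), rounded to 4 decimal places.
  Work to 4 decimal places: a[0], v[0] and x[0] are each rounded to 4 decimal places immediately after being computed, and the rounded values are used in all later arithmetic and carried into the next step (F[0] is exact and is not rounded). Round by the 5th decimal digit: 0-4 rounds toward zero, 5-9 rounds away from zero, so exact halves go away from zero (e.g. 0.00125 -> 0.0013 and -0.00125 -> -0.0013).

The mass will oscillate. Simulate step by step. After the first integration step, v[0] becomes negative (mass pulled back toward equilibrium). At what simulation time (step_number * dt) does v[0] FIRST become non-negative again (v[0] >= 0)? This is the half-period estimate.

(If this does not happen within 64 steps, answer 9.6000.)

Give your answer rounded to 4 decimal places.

Step 0: x=[8.8000] v=[0.0000]
Step 1: x=[8.7483] v=[-0.3450]
Step 2: x=[8.6460] v=[-0.6822]
Step 3: x=[8.4954] v=[-1.0041]
Step 4: x=[8.2999] v=[-1.3034]
Step 5: x=[8.0639] v=[-1.5734]
Step 6: x=[7.7927] v=[-1.8080]
Step 7: x=[7.4924] v=[-2.0019]
Step 8: x=[7.1698] v=[-2.1508]
Step 9: x=[6.8321] v=[-2.2513]
Step 10: x=[6.4869] v=[-2.3011]
Step 11: x=[6.1420] v=[-2.2991]
Step 12: x=[5.8052] v=[-2.2454]
Step 13: x=[5.4840] v=[-2.1412]
Step 14: x=[5.1857] v=[-1.9888]
Step 15: x=[4.9169] v=[-1.7917]
Step 16: x=[4.6838] v=[-1.5542]
Step 17: x=[4.4915] v=[-1.2818]
Step 18: x=[4.3444] v=[-0.9805]
Step 19: x=[4.2458] v=[-0.6572]
Step 20: x=[4.1979] v=[-0.3191]
Step 21: x=[4.2018] v=[0.0262]
First v>=0 after going negative at step 21, time=3.1500

Answer: 3.1500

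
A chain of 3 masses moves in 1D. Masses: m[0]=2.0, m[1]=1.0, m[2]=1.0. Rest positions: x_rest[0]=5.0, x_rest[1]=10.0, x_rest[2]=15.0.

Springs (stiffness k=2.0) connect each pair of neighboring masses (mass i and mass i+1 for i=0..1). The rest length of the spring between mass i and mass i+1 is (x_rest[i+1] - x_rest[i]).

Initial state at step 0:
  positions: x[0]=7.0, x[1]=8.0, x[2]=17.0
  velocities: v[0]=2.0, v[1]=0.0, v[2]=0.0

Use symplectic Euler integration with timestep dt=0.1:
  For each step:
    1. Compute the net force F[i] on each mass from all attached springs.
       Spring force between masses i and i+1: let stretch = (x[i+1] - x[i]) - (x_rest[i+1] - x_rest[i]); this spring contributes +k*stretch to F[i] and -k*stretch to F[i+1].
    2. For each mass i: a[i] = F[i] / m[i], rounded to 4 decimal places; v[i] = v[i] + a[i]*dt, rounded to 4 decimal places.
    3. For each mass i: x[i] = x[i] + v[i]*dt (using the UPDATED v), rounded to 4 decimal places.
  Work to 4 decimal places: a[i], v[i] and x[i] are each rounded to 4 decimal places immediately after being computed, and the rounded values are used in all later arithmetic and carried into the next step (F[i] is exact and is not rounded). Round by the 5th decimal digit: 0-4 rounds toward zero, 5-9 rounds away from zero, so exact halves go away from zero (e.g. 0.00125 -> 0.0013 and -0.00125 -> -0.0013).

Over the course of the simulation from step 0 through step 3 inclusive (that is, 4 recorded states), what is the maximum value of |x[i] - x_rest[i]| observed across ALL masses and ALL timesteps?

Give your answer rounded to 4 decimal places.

Step 0: x=[7.0000 8.0000 17.0000] v=[2.0000 0.0000 0.0000]
Step 1: x=[7.1600 8.1600 16.9200] v=[1.6000 1.6000 -0.8000]
Step 2: x=[7.2800 8.4752 16.7648] v=[1.2000 3.1520 -1.5520]
Step 3: x=[7.3620 8.9323 16.5438] v=[0.8195 4.5709 -2.2099]
Max displacement = 2.3620

Answer: 2.3620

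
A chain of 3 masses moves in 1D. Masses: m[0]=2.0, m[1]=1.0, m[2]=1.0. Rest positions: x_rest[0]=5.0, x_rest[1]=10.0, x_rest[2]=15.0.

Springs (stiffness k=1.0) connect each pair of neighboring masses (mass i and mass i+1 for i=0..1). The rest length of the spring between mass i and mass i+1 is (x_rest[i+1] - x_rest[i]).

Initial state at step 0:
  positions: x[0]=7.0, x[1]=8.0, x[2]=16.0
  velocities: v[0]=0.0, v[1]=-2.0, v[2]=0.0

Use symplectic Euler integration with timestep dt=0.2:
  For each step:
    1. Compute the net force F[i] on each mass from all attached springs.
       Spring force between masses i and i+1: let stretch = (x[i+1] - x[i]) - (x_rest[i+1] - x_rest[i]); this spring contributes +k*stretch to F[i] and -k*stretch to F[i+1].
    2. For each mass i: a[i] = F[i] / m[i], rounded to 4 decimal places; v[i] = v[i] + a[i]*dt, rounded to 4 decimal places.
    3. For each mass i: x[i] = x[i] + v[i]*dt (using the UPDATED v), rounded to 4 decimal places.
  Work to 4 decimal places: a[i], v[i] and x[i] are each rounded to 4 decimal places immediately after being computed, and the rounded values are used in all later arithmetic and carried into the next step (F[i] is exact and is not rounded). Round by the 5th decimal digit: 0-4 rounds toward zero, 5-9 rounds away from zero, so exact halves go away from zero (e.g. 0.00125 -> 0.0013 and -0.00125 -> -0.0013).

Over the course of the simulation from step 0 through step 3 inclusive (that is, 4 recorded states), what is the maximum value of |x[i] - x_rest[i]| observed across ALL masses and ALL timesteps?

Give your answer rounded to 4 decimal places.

Answer: 2.1200

Derivation:
Step 0: x=[7.0000 8.0000 16.0000] v=[0.0000 -2.0000 0.0000]
Step 1: x=[6.9200 7.8800 15.8800] v=[-0.4000 -0.6000 -0.6000]
Step 2: x=[6.7592 8.0416 15.6400] v=[-0.8040 0.8080 -1.2000]
Step 3: x=[6.5240 8.4558 15.2961] v=[-1.1758 2.0712 -1.7197]
Max displacement = 2.1200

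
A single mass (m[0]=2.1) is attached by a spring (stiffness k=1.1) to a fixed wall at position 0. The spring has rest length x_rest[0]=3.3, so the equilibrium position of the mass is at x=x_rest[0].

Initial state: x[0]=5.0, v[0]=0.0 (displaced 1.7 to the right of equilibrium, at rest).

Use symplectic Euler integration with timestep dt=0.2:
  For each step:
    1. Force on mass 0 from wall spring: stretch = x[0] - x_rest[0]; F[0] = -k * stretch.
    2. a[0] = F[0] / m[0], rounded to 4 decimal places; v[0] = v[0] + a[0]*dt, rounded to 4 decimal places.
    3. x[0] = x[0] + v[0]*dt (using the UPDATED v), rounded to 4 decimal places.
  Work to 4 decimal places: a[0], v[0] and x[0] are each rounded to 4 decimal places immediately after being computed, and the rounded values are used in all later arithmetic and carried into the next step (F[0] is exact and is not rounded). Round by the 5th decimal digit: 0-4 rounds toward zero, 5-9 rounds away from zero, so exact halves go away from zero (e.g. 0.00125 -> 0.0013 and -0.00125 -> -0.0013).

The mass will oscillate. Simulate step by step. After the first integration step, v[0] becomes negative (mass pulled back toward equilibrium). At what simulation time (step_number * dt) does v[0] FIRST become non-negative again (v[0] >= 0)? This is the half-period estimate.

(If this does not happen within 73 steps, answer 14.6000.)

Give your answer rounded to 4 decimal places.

Answer: 4.4000

Derivation:
Step 0: x=[5.0000] v=[0.0000]
Step 1: x=[4.9644] v=[-0.1781]
Step 2: x=[4.8939] v=[-0.3525]
Step 3: x=[4.7900] v=[-0.5195]
Step 4: x=[4.6549] v=[-0.6756]
Step 5: x=[4.4914] v=[-0.8175]
Step 6: x=[4.3029] v=[-0.9423]
Step 7: x=[4.0934] v=[-1.0474]
Step 8: x=[3.8673] v=[-1.1305]
Step 9: x=[3.6293] v=[-1.1899]
Step 10: x=[3.3844] v=[-1.2244]
Step 11: x=[3.1378] v=[-1.2332]
Step 12: x=[2.8946] v=[-1.2162]
Step 13: x=[2.6599] v=[-1.1737]
Step 14: x=[2.4386] v=[-1.1066]
Step 15: x=[2.2353] v=[-1.0164]
Step 16: x=[2.0543] v=[-0.9049]
Step 17: x=[1.8994] v=[-0.7744]
Step 18: x=[1.7739] v=[-0.6277]
Step 19: x=[1.6803] v=[-0.4678]
Step 20: x=[1.6207] v=[-0.2981]
Step 21: x=[1.5963] v=[-0.1222]
Step 22: x=[1.6076] v=[0.0563]
First v>=0 after going negative at step 22, time=4.4000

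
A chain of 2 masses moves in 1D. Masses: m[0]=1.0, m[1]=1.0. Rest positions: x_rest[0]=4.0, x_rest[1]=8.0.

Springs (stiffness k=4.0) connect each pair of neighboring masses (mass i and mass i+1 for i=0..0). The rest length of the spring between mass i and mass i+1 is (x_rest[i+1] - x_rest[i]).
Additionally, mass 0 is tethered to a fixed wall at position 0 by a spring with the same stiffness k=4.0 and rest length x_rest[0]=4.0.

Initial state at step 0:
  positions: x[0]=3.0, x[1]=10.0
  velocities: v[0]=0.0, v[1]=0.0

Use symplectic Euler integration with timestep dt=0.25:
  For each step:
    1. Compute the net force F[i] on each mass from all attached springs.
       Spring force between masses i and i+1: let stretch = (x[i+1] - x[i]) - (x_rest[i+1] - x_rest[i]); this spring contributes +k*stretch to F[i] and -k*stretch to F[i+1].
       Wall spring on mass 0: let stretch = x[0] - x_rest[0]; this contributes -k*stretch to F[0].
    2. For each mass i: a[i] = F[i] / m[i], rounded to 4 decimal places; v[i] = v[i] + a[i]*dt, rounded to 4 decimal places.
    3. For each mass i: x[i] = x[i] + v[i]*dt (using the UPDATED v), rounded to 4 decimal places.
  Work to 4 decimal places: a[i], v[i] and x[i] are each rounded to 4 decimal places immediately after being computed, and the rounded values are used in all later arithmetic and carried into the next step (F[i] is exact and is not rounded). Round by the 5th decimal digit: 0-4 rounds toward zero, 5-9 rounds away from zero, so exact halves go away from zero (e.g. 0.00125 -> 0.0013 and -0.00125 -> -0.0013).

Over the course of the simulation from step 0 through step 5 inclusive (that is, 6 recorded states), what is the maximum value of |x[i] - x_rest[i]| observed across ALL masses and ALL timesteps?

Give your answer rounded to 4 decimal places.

Step 0: x=[3.0000 10.0000] v=[0.0000 0.0000]
Step 1: x=[4.0000 9.2500] v=[4.0000 -3.0000]
Step 2: x=[5.3125 8.1875] v=[5.2500 -4.2500]
Step 3: x=[6.0156 7.4063] v=[2.8125 -3.1250]
Step 4: x=[5.5625 7.2774] v=[-1.8124 -0.5157]
Step 5: x=[4.1475 7.7198] v=[-5.6600 1.7694]
Max displacement = 2.0156

Answer: 2.0156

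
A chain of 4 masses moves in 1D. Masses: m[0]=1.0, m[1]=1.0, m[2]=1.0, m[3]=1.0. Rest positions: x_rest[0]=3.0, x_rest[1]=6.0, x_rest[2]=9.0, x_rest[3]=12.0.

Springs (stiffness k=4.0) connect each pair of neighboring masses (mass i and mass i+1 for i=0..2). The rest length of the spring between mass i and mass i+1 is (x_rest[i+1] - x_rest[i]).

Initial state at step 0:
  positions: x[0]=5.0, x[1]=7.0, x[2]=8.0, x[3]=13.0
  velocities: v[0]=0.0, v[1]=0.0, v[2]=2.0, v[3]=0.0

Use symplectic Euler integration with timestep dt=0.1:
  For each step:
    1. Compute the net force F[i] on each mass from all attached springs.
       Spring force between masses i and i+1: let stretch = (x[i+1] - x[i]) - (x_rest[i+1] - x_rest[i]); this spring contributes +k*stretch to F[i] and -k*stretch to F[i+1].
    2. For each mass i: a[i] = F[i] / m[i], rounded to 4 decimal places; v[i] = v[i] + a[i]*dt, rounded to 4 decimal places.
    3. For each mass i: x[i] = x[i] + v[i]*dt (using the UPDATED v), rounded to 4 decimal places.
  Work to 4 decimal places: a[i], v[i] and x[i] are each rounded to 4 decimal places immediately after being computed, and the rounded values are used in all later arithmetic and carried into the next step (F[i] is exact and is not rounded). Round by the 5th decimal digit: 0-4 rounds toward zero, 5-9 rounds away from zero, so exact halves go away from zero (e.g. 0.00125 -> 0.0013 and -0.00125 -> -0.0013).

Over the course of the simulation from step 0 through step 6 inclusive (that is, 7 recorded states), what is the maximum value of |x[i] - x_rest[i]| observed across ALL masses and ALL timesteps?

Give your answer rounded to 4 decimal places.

Step 0: x=[5.0000 7.0000 8.0000 13.0000] v=[0.0000 0.0000 2.0000 0.0000]
Step 1: x=[4.9600 6.9600 8.3600 12.9200] v=[-0.4000 -0.4000 3.6000 -0.8000]
Step 2: x=[4.8800 6.8960 8.8464 12.7776] v=[-0.8000 -0.6400 4.8640 -1.4240]
Step 3: x=[4.7606 6.8294 9.4120 12.5980] v=[-1.1936 -0.6662 5.6563 -1.7965]
Step 4: x=[4.6040 6.7833 10.0018 12.4109] v=[-1.5661 -0.4607 5.8977 -1.8709]
Step 5: x=[4.4146 6.7788 10.5592 12.2475] v=[-1.8944 -0.0450 5.5739 -1.6345]
Step 6: x=[4.1997 6.8310 11.0329 12.1365] v=[-2.1487 0.5215 4.7371 -1.1098]
Max displacement = 2.0329

Answer: 2.0329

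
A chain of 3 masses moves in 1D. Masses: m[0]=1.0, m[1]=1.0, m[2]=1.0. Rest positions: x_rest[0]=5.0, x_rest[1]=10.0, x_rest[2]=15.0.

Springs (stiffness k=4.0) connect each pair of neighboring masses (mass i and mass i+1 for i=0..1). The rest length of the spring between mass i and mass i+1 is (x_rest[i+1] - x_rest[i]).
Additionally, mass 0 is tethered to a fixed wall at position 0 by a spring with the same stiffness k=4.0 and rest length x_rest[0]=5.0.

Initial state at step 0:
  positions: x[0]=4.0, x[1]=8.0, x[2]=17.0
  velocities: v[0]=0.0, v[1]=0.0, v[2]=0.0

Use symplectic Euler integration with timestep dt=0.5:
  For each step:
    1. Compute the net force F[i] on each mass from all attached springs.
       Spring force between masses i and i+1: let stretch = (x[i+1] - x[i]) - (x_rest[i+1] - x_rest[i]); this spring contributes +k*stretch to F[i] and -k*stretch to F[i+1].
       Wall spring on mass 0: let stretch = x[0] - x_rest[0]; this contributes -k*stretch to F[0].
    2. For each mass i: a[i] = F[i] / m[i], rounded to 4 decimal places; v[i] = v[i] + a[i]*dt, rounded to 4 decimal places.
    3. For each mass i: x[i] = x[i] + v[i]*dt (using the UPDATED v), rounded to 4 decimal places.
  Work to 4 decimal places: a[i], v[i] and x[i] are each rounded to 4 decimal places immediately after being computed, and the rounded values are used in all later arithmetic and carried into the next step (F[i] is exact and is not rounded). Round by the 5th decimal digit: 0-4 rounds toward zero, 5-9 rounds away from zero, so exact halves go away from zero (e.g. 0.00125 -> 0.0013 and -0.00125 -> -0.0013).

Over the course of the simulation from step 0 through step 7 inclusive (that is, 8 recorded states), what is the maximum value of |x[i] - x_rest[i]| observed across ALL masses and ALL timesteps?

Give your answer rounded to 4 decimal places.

Step 0: x=[4.0000 8.0000 17.0000] v=[0.0000 0.0000 0.0000]
Step 1: x=[4.0000 13.0000 13.0000] v=[0.0000 10.0000 -8.0000]
Step 2: x=[9.0000 9.0000 14.0000] v=[10.0000 -8.0000 2.0000]
Step 3: x=[5.0000 10.0000 15.0000] v=[-8.0000 2.0000 2.0000]
Step 4: x=[1.0000 11.0000 16.0000] v=[-8.0000 2.0000 2.0000]
Step 5: x=[6.0000 7.0000 17.0000] v=[10.0000 -8.0000 2.0000]
Step 6: x=[6.0000 12.0000 13.0000] v=[0.0000 10.0000 -8.0000]
Step 7: x=[6.0000 12.0000 13.0000] v=[0.0000 0.0000 0.0000]
Max displacement = 4.0000

Answer: 4.0000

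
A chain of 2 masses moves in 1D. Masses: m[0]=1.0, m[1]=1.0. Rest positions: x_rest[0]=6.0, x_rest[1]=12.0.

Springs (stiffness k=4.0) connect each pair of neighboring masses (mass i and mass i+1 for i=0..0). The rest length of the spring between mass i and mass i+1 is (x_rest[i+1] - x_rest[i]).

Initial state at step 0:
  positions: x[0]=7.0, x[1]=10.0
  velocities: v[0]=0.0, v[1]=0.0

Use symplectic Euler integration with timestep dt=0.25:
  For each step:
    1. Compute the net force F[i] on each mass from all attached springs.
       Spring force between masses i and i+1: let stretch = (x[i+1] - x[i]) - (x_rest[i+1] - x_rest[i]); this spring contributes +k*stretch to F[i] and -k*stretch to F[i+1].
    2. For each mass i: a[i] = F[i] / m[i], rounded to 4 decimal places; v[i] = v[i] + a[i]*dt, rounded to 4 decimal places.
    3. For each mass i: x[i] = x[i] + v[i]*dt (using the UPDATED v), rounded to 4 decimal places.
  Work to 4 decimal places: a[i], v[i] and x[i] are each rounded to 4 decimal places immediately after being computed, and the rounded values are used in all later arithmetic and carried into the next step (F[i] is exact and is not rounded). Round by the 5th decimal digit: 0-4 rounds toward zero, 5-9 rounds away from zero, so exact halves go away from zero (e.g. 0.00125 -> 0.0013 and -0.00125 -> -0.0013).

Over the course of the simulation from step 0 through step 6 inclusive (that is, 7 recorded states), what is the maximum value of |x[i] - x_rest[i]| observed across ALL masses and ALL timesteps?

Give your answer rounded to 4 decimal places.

Answer: 2.0937

Derivation:
Step 0: x=[7.0000 10.0000] v=[0.0000 0.0000]
Step 1: x=[6.2500 10.7500] v=[-3.0000 3.0000]
Step 2: x=[5.1250 11.8750] v=[-4.5000 4.5000]
Step 3: x=[4.1875 12.8125] v=[-3.7500 3.7500]
Step 4: x=[3.9063 13.0938] v=[-1.1250 1.1250]
Step 5: x=[4.4219 12.5782] v=[2.0625 -2.0625]
Step 6: x=[5.4766 11.5235] v=[4.2188 -4.2188]
Max displacement = 2.0937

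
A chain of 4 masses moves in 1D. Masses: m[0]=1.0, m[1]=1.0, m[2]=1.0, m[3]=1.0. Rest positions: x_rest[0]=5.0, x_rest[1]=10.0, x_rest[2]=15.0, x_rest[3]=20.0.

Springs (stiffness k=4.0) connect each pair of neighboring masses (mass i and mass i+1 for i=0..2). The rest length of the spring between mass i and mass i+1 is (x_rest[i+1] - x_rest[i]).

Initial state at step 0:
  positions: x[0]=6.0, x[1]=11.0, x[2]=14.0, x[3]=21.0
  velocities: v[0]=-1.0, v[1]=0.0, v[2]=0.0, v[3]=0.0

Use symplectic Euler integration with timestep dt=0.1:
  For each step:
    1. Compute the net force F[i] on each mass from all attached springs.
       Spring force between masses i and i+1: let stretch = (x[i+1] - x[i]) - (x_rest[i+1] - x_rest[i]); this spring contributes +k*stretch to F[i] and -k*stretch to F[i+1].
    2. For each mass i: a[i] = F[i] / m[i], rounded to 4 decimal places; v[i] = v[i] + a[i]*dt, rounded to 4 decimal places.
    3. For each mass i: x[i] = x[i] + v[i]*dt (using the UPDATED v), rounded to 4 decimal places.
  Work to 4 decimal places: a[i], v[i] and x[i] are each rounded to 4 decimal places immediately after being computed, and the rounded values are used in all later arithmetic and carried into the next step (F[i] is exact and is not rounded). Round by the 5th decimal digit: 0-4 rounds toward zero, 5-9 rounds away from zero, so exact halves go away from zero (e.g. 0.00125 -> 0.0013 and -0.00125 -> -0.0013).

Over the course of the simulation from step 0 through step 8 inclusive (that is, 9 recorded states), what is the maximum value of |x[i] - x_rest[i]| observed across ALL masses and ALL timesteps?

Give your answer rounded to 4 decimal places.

Answer: 1.6752

Derivation:
Step 0: x=[6.0000 11.0000 14.0000 21.0000] v=[-1.0000 0.0000 0.0000 0.0000]
Step 1: x=[5.9000 10.9200 14.1600 20.9200] v=[-1.0000 -0.8000 1.6000 -0.8000]
Step 2: x=[5.8008 10.7688 14.4608 20.7696] v=[-0.9920 -1.5120 3.0080 -1.5040]
Step 3: x=[5.7003 10.5666 14.8663 20.5669] v=[-1.0048 -2.0224 4.0547 -2.0275]
Step 4: x=[5.5945 10.3417 15.3278 20.3361] v=[-1.0583 -2.2490 4.6151 -2.3077]
Step 5: x=[5.4786 10.1264 15.7902 20.1050] v=[-1.1594 -2.1534 4.6240 -2.3110]
Step 6: x=[5.3486 9.9517 16.1986 19.9013] v=[-1.3003 -1.7470 4.0844 -2.0369]
Step 7: x=[5.2027 9.8428 16.5053 19.7495] v=[-1.4591 -1.0895 3.0667 -1.5180]
Step 8: x=[5.0424 9.8148 16.6752 19.6679] v=[-1.6031 -0.2805 1.6994 -0.8157]
Max displacement = 1.6752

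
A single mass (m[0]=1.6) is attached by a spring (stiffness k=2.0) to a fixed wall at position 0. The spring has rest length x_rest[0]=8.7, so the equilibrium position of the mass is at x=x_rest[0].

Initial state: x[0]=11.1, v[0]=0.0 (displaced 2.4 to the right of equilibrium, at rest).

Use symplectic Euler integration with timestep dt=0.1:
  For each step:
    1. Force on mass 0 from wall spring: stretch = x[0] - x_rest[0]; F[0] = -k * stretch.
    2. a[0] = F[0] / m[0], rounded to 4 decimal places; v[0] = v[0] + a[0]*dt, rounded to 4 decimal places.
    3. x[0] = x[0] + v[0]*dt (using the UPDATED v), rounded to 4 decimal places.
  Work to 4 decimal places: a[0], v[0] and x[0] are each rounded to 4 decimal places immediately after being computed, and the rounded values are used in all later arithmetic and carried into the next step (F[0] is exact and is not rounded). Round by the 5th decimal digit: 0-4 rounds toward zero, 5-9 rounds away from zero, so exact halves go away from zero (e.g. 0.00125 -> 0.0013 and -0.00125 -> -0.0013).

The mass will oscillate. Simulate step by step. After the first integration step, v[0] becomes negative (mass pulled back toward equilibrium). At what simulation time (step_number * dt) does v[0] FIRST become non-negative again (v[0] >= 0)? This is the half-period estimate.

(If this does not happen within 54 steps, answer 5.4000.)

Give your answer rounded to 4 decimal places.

Step 0: x=[11.1000] v=[0.0000]
Step 1: x=[11.0700] v=[-0.3000]
Step 2: x=[11.0104] v=[-0.5963]
Step 3: x=[10.9219] v=[-0.8851]
Step 4: x=[10.8056] v=[-1.1628]
Step 5: x=[10.6630] v=[-1.4260]
Step 6: x=[10.4959] v=[-1.6714]
Step 7: x=[10.3063] v=[-1.8959]
Step 8: x=[10.0966] v=[-2.0967]
Step 9: x=[9.8695] v=[-2.2713]
Step 10: x=[9.6278] v=[-2.4175]
Step 11: x=[9.3745] v=[-2.5335]
Step 12: x=[9.1127] v=[-2.6178]
Step 13: x=[8.8458] v=[-2.6694]
Step 14: x=[8.5770] v=[-2.6876]
Step 15: x=[8.3098] v=[-2.6722]
Step 16: x=[8.0475] v=[-2.6234]
Step 17: x=[7.7933] v=[-2.5418]
Step 18: x=[7.5505] v=[-2.4285]
Step 19: x=[7.3220] v=[-2.2848]
Step 20: x=[7.1107] v=[-2.1126]
Step 21: x=[6.9193] v=[-1.9139]
Step 22: x=[6.7502] v=[-1.6913]
Step 23: x=[6.6054] v=[-1.4476]
Step 24: x=[6.4868] v=[-1.1858]
Step 25: x=[6.3959] v=[-0.9092]
Step 26: x=[6.3338] v=[-0.6212]
Step 27: x=[6.3013] v=[-0.3254]
Step 28: x=[6.2987] v=[-0.0256]
Step 29: x=[6.3262] v=[0.2746]
First v>=0 after going negative at step 29, time=2.9000

Answer: 2.9000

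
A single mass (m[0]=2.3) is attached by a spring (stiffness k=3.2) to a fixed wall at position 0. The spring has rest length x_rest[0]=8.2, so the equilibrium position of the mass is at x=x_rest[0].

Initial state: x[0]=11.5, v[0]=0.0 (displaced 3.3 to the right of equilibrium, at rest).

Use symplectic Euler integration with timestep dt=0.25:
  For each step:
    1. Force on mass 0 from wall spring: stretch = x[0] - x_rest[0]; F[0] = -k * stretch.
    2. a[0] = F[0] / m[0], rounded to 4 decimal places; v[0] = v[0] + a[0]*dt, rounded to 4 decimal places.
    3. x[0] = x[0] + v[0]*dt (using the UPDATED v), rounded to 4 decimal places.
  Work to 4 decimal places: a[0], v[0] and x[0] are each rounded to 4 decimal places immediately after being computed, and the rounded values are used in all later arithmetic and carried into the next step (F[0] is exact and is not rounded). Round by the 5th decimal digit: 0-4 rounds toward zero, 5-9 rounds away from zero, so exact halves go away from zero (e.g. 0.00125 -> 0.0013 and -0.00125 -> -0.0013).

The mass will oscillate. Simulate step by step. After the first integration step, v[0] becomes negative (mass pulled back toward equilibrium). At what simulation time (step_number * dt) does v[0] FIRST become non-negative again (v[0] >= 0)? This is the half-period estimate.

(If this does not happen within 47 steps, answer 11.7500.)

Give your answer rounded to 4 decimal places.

Answer: 2.7500

Derivation:
Step 0: x=[11.5000] v=[0.0000]
Step 1: x=[11.2131] v=[-1.1478]
Step 2: x=[10.6642] v=[-2.1958]
Step 3: x=[9.9010] v=[-3.0529]
Step 4: x=[8.9899] v=[-3.6446]
Step 5: x=[8.0101] v=[-3.9194]
Step 6: x=[7.0468] v=[-3.8534]
Step 7: x=[6.1837] v=[-3.4523]
Step 8: x=[5.4960] v=[-2.7510]
Step 9: x=[5.0434] v=[-1.8105]
Step 10: x=[4.8653] v=[-0.7126]
Step 11: x=[4.9771] v=[0.4473]
First v>=0 after going negative at step 11, time=2.7500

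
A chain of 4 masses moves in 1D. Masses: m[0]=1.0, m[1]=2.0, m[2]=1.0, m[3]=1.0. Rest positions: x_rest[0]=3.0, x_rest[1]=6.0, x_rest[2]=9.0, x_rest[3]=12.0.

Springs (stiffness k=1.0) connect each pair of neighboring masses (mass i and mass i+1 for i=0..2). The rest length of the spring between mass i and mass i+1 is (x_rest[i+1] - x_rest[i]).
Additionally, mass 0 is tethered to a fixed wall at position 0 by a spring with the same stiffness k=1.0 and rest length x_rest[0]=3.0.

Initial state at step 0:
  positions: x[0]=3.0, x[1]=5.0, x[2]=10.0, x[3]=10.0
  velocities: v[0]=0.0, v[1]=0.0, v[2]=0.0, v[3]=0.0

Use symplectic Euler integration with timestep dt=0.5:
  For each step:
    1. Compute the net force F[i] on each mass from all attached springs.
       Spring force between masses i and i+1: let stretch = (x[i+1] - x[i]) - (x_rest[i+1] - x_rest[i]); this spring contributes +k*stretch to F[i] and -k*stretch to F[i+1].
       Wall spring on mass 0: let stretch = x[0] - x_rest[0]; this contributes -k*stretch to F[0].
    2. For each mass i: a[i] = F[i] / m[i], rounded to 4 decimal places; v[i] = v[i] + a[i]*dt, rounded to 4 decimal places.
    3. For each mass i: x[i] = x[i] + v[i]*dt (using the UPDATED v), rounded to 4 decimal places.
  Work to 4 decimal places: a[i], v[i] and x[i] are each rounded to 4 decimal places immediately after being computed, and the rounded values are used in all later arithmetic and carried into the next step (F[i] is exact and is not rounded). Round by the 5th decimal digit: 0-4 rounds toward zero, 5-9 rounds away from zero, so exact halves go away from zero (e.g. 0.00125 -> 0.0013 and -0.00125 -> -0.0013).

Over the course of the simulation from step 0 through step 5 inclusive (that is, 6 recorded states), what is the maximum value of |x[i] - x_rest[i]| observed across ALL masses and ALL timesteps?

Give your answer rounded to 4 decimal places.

Answer: 2.6171

Derivation:
Step 0: x=[3.0000 5.0000 10.0000 10.0000] v=[0.0000 0.0000 0.0000 0.0000]
Step 1: x=[2.7500 5.3750 8.7500 10.7500] v=[-0.5000 0.7500 -2.5000 1.5000]
Step 2: x=[2.4688 5.8438 7.1563 11.7500] v=[-0.5625 0.9375 -3.1875 2.0000]
Step 3: x=[2.4141 6.0548 6.3829 12.3516] v=[-0.1094 0.4219 -1.5469 1.2032]
Step 4: x=[2.6661 5.8517 7.0196 12.2110] v=[0.5039 -0.4063 1.2734 -0.2812]
Step 5: x=[3.0480 5.3963 8.6622 11.5226] v=[0.7637 -0.9108 3.2852 -1.3769]
Max displacement = 2.6171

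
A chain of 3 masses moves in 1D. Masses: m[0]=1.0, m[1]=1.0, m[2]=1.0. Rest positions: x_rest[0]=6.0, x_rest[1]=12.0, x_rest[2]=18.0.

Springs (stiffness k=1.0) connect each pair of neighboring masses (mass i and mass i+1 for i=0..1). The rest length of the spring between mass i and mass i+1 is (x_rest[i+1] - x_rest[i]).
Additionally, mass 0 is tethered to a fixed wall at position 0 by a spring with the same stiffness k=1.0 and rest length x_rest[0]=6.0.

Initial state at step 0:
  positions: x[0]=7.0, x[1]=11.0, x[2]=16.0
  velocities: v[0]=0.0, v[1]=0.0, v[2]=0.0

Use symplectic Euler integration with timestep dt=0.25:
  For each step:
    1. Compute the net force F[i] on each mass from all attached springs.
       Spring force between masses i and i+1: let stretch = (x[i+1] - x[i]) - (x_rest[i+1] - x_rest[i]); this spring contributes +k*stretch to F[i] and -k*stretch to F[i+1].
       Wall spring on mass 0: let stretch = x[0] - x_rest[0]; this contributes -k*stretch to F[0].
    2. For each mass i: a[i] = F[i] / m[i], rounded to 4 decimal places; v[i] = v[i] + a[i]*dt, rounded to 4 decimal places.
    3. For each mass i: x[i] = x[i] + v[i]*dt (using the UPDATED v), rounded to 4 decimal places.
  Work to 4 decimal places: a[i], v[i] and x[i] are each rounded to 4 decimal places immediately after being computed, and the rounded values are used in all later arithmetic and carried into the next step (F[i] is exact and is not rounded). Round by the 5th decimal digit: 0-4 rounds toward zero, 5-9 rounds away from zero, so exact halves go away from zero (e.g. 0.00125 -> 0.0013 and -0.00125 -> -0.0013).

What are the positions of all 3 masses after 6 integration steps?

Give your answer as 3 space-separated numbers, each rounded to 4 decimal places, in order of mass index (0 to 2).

Step 0: x=[7.0000 11.0000 16.0000] v=[0.0000 0.0000 0.0000]
Step 1: x=[6.8125 11.0625 16.0625] v=[-0.7500 0.2500 0.2500]
Step 2: x=[6.4649 11.1719 16.1875] v=[-1.3906 0.4375 0.5000]
Step 3: x=[6.0074 11.3006 16.3740] v=[-1.8301 0.5147 0.7461]
Step 4: x=[5.5052 11.4156 16.6185] v=[-2.0087 0.4598 0.9778]
Step 5: x=[5.0284 11.4863 16.9128] v=[-1.9074 0.2829 1.1771]
Step 6: x=[4.6409 11.4926 17.2429] v=[-1.5500 0.0251 1.3205]

Answer: 4.6409 11.4926 17.2429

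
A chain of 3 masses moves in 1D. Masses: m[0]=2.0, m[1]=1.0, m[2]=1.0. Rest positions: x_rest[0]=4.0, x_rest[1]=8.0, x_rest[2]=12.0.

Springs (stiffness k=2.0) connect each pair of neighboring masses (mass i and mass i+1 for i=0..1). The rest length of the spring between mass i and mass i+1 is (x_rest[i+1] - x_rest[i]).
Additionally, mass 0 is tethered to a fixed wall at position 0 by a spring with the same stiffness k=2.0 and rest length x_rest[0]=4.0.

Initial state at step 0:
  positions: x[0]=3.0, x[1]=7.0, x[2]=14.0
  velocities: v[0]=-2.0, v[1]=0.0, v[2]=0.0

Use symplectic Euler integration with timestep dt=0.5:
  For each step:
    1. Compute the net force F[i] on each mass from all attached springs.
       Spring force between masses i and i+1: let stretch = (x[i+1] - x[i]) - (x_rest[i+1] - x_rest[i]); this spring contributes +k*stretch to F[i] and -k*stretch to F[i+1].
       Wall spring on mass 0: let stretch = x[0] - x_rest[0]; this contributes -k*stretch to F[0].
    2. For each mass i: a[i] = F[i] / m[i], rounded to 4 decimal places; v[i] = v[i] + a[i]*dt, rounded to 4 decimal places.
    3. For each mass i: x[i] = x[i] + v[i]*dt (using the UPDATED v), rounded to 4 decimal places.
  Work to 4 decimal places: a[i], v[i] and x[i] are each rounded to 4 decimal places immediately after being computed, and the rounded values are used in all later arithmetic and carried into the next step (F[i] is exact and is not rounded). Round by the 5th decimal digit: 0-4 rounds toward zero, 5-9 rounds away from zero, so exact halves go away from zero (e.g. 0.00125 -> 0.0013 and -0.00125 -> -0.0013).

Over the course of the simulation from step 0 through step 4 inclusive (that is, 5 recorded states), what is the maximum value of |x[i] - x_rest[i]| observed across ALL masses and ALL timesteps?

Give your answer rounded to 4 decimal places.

Step 0: x=[3.0000 7.0000 14.0000] v=[-2.0000 0.0000 0.0000]
Step 1: x=[2.2500 8.5000 12.5000] v=[-1.5000 3.0000 -3.0000]
Step 2: x=[2.5000 8.8750 11.0000] v=[0.5000 0.7500 -3.0000]
Step 3: x=[3.7188 7.1250 10.4375] v=[2.4375 -3.5000 -1.1250]
Step 4: x=[4.8594 5.3282 10.2188] v=[2.2812 -3.5937 -0.4375]
Max displacement = 2.6718

Answer: 2.6718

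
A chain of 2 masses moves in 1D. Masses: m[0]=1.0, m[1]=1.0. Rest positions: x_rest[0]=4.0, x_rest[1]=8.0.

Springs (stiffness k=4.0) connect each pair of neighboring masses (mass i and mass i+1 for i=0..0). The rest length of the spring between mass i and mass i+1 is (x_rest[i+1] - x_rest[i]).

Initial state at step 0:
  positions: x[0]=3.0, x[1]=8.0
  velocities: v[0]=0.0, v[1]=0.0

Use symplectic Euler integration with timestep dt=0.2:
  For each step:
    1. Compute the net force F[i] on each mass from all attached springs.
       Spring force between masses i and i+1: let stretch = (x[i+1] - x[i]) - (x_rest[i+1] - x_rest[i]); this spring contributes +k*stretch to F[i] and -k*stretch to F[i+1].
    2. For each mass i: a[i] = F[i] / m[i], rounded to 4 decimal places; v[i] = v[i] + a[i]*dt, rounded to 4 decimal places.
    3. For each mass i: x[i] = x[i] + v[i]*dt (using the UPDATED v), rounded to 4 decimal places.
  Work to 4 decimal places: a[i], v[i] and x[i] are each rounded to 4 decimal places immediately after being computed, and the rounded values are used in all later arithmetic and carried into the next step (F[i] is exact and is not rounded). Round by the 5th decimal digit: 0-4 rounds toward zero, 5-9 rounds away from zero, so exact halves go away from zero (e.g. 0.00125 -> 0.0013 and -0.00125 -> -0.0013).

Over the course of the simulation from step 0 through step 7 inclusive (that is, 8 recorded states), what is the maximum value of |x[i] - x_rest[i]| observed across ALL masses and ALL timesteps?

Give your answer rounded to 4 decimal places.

Answer: 1.0213

Derivation:
Step 0: x=[3.0000 8.0000] v=[0.0000 0.0000]
Step 1: x=[3.1600 7.8400] v=[0.8000 -0.8000]
Step 2: x=[3.4288 7.5712] v=[1.3440 -1.3440]
Step 3: x=[3.7204 7.2796] v=[1.4579 -1.4579]
Step 4: x=[3.9415 7.0585] v=[1.1053 -1.1053]
Step 5: x=[4.0213 6.9787] v=[0.3989 -0.3989]
Step 6: x=[3.9343 7.0657] v=[-0.4352 0.4352]
Step 7: x=[3.7083 7.2917] v=[-1.1301 1.1301]
Max displacement = 1.0213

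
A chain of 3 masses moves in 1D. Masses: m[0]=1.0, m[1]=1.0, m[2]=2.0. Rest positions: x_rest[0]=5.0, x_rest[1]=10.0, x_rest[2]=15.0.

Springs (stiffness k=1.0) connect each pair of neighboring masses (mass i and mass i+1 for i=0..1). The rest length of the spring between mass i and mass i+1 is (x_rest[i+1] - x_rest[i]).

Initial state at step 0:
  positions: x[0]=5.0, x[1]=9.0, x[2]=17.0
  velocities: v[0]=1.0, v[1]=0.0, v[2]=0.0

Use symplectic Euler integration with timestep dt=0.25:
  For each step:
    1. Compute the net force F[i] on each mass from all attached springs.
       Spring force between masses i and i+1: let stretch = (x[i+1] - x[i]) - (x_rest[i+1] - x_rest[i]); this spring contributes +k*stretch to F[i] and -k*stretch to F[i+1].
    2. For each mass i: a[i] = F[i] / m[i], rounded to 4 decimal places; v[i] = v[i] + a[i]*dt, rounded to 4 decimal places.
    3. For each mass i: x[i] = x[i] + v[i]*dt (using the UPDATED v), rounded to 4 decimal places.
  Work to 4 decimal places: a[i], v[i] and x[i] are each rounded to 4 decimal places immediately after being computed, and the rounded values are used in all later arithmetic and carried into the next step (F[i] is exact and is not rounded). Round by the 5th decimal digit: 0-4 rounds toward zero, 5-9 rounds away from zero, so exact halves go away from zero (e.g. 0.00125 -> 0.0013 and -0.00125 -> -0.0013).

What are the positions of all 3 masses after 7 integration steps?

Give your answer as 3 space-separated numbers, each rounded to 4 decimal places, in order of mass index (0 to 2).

Step 0: x=[5.0000 9.0000 17.0000] v=[1.0000 0.0000 0.0000]
Step 1: x=[5.1875 9.2500 16.9063] v=[0.7500 1.0000 -0.3750]
Step 2: x=[5.3164 9.7246 16.7295] v=[0.5156 1.8985 -0.7071]
Step 3: x=[5.4083 10.3615 16.4901] v=[0.3677 2.5477 -0.9577]
Step 4: x=[5.4973 11.0719 16.2154] v=[0.3560 2.8416 -1.0988]
Step 5: x=[5.6222 11.7554 15.9362] v=[0.4997 2.7338 -1.1168]
Step 6: x=[5.8180 12.3168 15.6826] v=[0.7830 2.2457 -1.0144]
Step 7: x=[6.1074 12.6824 15.4801] v=[1.1577 1.4625 -0.8101]

Answer: 6.1074 12.6824 15.4801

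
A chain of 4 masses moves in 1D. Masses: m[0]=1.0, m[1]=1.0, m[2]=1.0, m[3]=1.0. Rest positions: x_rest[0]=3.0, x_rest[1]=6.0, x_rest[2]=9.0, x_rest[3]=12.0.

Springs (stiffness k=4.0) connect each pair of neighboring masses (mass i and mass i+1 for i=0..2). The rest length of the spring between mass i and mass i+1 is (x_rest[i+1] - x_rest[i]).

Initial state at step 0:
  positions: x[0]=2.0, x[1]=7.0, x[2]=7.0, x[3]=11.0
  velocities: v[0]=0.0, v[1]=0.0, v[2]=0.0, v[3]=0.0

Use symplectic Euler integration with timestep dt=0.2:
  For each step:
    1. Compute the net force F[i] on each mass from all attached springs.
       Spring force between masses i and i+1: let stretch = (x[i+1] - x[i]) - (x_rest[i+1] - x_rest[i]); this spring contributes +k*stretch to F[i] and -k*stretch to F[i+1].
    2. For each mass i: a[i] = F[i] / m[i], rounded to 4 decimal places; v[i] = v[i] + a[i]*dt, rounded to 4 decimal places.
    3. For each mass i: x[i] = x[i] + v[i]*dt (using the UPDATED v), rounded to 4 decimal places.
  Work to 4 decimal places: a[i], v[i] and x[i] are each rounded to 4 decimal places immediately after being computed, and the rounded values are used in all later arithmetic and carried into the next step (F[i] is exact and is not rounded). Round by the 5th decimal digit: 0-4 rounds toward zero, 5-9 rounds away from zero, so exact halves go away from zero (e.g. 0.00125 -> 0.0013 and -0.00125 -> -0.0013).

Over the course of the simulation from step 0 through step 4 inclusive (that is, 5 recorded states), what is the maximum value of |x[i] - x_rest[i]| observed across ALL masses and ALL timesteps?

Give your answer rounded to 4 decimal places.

Step 0: x=[2.0000 7.0000 7.0000 11.0000] v=[0.0000 0.0000 0.0000 0.0000]
Step 1: x=[2.3200 6.2000 7.6400 10.8400] v=[1.6000 -4.0000 3.2000 -0.8000]
Step 2: x=[2.7808 5.0096 8.5616 10.6480] v=[2.3040 -5.9520 4.6080 -0.9600]
Step 3: x=[3.1182 4.0309 9.2487 10.6022] v=[1.6870 -4.8934 3.4355 -0.2291]
Step 4: x=[3.1216 3.7410 9.3175 10.8198] v=[0.0172 -1.4493 0.3441 1.0881]
Max displacement = 2.2590

Answer: 2.2590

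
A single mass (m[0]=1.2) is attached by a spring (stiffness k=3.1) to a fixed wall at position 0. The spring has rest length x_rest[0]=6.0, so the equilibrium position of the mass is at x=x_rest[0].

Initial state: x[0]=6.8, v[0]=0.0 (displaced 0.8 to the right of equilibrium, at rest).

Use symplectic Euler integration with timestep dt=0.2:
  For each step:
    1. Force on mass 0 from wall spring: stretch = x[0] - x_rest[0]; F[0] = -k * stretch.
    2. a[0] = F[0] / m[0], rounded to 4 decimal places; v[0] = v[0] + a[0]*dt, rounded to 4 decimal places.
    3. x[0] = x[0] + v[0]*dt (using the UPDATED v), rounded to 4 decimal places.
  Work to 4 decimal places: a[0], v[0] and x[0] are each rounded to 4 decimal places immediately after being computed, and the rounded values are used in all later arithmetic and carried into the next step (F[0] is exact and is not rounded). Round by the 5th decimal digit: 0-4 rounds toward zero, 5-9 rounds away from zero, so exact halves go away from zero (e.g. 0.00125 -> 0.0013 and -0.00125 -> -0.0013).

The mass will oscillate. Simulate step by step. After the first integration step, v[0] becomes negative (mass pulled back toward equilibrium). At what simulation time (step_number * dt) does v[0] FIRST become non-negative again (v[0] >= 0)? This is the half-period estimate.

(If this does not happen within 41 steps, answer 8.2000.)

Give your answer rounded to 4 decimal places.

Step 0: x=[6.8000] v=[0.0000]
Step 1: x=[6.7173] v=[-0.4133]
Step 2: x=[6.5605] v=[-0.7839]
Step 3: x=[6.3458] v=[-1.0735]
Step 4: x=[6.0954] v=[-1.2522]
Step 5: x=[5.8351] v=[-1.3015]
Step 6: x=[5.5918] v=[-1.2163]
Step 7: x=[5.3907] v=[-1.0054]
Step 8: x=[5.2526] v=[-0.6906]
Step 9: x=[5.1917] v=[-0.3044]
Step 10: x=[5.2143] v=[0.1132]
First v>=0 after going negative at step 10, time=2.0000

Answer: 2.0000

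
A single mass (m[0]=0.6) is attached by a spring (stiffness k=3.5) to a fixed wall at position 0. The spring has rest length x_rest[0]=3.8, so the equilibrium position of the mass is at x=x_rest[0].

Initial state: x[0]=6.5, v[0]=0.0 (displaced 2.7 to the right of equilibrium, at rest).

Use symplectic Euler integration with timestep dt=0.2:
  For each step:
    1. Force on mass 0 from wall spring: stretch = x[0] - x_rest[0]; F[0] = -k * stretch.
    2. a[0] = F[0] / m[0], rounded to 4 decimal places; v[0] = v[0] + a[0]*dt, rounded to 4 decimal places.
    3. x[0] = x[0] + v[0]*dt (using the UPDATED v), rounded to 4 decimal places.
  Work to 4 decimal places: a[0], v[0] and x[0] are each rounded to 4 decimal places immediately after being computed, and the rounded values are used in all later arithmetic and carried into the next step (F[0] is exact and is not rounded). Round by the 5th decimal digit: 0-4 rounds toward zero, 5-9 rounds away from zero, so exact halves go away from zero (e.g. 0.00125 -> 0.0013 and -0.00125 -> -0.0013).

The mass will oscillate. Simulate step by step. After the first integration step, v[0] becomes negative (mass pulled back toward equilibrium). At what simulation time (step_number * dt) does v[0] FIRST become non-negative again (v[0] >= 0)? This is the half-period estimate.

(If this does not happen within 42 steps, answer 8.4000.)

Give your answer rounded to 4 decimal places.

Answer: 1.4000

Derivation:
Step 0: x=[6.5000] v=[0.0000]
Step 1: x=[5.8700] v=[-3.1500]
Step 2: x=[4.7570] v=[-5.5650]
Step 3: x=[3.4207] v=[-6.6815]
Step 4: x=[2.1729] v=[-6.2390]
Step 5: x=[1.3048] v=[-4.3407]
Step 6: x=[1.0189] v=[-1.4296]
Step 7: x=[1.3819] v=[1.8150]
First v>=0 after going negative at step 7, time=1.4000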